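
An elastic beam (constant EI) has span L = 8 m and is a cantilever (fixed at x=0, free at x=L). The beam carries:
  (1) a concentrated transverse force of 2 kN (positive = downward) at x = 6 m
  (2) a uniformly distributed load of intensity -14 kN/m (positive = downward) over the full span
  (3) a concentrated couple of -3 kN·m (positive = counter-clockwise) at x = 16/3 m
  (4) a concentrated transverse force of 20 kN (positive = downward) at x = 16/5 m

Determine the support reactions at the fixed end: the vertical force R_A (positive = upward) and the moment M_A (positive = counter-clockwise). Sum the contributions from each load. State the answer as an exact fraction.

R_A = -90 kN, M_A = -369 kN·m

Load 1 — point force P=2 kN at a=6 m (b=L-a=2):
  R_A = P = 2 kN
  M_A = Pa = 2·6 = 12 kN·m
Load 2 — uniform load w=-14 kN/m over full span:
  R_A = wL = (-14)·8 = -112 kN
  M_A = wL²/2 = (-14)·8²/2 = -448 kN·m
Load 3 — applied couple M₀=-3 kN·m at a=16/3 m (b=L-a=8/3):
  R_A = 0 kN
  M_A = -M₀ = -(-3) = 3 kN·m
Load 4 — point force P=20 kN at a=16/5 m (b=L-a=24/5):
  R_A = P = 20 kN
  M_A = Pa = 20·(16/5) = 64 kN·m
Superposition: R_A = -90 kN, M_A = -369 kN·m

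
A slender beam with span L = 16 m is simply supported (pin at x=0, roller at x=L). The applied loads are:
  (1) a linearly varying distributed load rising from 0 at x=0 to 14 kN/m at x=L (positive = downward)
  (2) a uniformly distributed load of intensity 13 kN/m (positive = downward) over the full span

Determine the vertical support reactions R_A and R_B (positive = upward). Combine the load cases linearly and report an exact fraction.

Load 1 — triangular load w₀=14 kN/m (0→w₀ over full span):
  R_A = w₀L/6 = 14·16/6 = 112/3 kN
  R_B = w₀L/3 = 14·16/3 = 224/3 kN
Load 2 — uniform load w=13 kN/m over full span:
  R_A = wL/2 = 13·16/2 = 104 kN
  R_B = wL/2 = 13·16/2 = 104 kN
Superposition: R_A = 424/3 kN, R_B = 536/3 kN

R_A = 424/3 kN, R_B = 536/3 kN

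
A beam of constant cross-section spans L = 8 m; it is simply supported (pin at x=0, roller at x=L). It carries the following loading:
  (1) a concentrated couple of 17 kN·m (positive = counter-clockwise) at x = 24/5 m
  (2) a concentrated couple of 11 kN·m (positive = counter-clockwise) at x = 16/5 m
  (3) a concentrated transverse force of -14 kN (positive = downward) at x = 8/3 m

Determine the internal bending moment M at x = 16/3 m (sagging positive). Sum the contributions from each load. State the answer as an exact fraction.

Load 1 — applied couple M₀=17 kN·m at a=24/5 m (b=L-a=16/5):
  M_1 = M₀x/L - M₀  [x>a] = 17·(16/3)/8 - 17 = -17/3 kN·m
Load 2 — applied couple M₀=11 kN·m at a=16/5 m (b=L-a=24/5):
  M_2 = M₀x/L - M₀  [x>a] = 11·(16/3)/8 - 11 = -11/3 kN·m
Load 3 — point force P=-14 kN at a=8/3 m (b=L-a=16/3):
  M_3 = Pa(L-x)/L  [x>a] = (-14)·(8/3)·(8-(16/3))/8 = -112/9 kN·m
Superposition: M = Σ M_i = -196/9 kN·m ≈ -21.777778 kN·m

M(16/3) = -196/9 kN·m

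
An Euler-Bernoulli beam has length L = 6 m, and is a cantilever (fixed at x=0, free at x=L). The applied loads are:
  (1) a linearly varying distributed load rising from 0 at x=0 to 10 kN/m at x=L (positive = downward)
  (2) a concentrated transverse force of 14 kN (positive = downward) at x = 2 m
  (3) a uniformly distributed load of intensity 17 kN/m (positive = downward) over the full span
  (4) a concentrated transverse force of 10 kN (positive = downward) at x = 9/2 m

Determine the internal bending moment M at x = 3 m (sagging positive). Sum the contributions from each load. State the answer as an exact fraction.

M(3) = -129 kN·m

Load 1 — triangular load w₀=10 kN/m (0→w₀ over full span):
  M_1 = w₀Lx/2 - w₀L²/3 - w₀x³/(6L) = 10·6·3/2 - 10·6²/3 - 10·3³/(6·6) = -75/2 kN·m
Load 2 — point force P=14 kN at a=2 m (b=L-a=4):
  M_2 = 0  [x>a] = 0 kN·m
Load 3 — uniform load w=17 kN/m over full span:
  M_3 = -w(L-x)²/2 = -17·(6-3)²/2 = -153/2 kN·m
Load 4 — point force P=10 kN at a=9/2 m (b=L-a=3/2):
  M_4 = -P(a-x)  [x≤a] = -10·((9/2)-3) = -15 kN·m
Superposition: M = Σ M_i = -129 kN·m ≈ -129.000000 kN·m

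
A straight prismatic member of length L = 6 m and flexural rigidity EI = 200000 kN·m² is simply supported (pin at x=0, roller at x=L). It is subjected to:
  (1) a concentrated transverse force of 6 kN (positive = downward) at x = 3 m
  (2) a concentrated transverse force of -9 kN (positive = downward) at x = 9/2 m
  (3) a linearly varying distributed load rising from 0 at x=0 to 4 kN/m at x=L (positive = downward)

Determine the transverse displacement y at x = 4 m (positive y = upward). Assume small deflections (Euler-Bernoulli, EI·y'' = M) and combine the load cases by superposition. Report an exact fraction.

y(4) = -383/2880000 m

Load 1 — point force P=6 kN at a=3 m (b=L-a=3):
  y_1 = -Pa(L-x)(2Lx-a²-x²)/(6LEI)  [x>a] = -6·3·(6-4)·(2·6·4-3²-4²)/(6·6·200000) = -23/200000 m
Load 2 — point force P=-9 kN at a=9/2 m (b=L-a=3/2):
  y_2 = -Pbx(L²-b²-x²)/(6LEI)  [x≤a] = -(-9)·(3/2)·4·(6²-(3/2)²-4²)/(6·6·200000) = 213/1600000 m
Load 3 — triangular load w₀=4 kN/m (0→w₀ over full span):
  y_3 = -w₀x(7L⁴-10L²x²+3x⁴)/(360LEI) = -4·4·(7·6⁴-10·6²·4²+3·4⁴)/(360·6·200000) = -17/112500 m
Superposition: y = Σ y_i = -383/2880000 m ≈ -0.000133 m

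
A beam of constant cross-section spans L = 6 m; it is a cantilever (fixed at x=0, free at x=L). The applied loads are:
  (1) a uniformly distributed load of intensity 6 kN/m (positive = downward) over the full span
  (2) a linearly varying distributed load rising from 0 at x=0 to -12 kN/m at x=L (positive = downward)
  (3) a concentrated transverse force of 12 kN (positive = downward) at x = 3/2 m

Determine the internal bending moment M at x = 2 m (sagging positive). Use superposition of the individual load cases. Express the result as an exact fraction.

M(2) = 80/3 kN·m

Load 1 — uniform load w=6 kN/m over full span:
  M_1 = -w(L-x)²/2 = -6·(6-2)²/2 = -48 kN·m
Load 2 — triangular load w₀=-12 kN/m (0→w₀ over full span):
  M_2 = w₀Lx/2 - w₀L²/3 - w₀x³/(6L) = (-12)·6·2/2 - (-12)·6²/3 - (-12)·2³/(6·6) = 224/3 kN·m
Load 3 — point force P=12 kN at a=3/2 m (b=L-a=9/2):
  M_3 = 0  [x>a] = 0 kN·m
Superposition: M = Σ M_i = 80/3 kN·m ≈ 26.666667 kN·m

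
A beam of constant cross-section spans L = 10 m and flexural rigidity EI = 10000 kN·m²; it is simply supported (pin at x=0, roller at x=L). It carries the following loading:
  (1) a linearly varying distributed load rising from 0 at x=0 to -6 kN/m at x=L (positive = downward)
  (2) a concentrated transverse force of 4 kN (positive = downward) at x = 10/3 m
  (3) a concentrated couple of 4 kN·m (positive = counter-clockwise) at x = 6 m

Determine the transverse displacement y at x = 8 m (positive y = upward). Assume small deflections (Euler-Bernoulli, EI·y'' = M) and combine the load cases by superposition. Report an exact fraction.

y(8) = 51767/2531250 m

Load 1 — triangular load w₀=-6 kN/m (0→w₀ over full span):
  y_1 = -w₀x(7L⁴-10L²x²+3x⁴)/(360LEI) = -(-6)·8·(7·10⁴-10·10²·8²+3·8⁴)/(360·10·10000) = 381/15625 m
Load 2 — point force P=4 kN at a=10/3 m (b=L-a=20/3):
  y_2 = -Pa(L-x)(2Lx-a²-x²)/(6LEI)  [x>a] = -4·(10/3)·(10-8)·(2·10·8-(10/3)²-8²)/(6·10·10000) = -191/50625 m
Load 3 — applied couple M₀=4 kN·m at a=6 m (b=L-a=4):
  y_3 = (M₀x³/(6L)-M₀(x-a)²/2+C₁x)/EI  [x>a] with C₁=M₀(3b²-L²)/(6L)=-52/15 = (4·8³/(6·10)-4·(8-6)²/2+(-52/15)·8)/10000 = -1/6250 m
Superposition: y = Σ y_i = 51767/2531250 m ≈ 0.020451 m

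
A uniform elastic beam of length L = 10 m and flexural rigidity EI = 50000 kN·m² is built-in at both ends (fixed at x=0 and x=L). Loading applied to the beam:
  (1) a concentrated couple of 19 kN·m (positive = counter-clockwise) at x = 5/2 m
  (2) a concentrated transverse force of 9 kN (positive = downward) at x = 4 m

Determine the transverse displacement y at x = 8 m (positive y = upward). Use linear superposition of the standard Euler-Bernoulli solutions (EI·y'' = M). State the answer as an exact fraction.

Load 1 — applied couple M₀=19 kN·m at a=5/2 m (b=L-a=15/2):
  y_1 = (R_Ax³/6 - M_Ax²/2 - M₀(x-a)²/2)/EI  [x>a] with R_A=171/80, M_A=-57/16 = ((171/80)·8³/6 - (-57/16)·8²/2 - 19·(8-(5/2))²/2)/50000 = 361/2000000 m
Load 2 — point force P=9 kN at a=4 m (b=L-a=6):
  y_2 = -Pa²(L-x)²(3bL-(3b+a)(L-x))/(6L³EI)  [x>a] = -9·4²·(10-8)²·(3·6·10-(3·6+4)·(10-8))/(6·10³·50000) = -102/390625 m
Superposition: y = Σ y_i = -4031/50000000 m ≈ -0.000081 m

y(8) = -4031/50000000 m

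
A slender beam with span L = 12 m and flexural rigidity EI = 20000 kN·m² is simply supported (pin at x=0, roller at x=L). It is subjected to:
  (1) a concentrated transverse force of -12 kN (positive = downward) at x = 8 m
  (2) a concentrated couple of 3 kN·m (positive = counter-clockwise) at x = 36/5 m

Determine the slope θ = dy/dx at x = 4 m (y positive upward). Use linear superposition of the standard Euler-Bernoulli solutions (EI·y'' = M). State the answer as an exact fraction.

Load 1 — point force P=-12 kN at a=8 m (b=L-a=4):
  θ_1 = -Pb(L²-b²-3x²)/(6LEI)  [x≤a] = -(-12)·4·(12²-4²-3·4²)/(6·12·20000) = 1/375 rad
Load 2 — applied couple M₀=3 kN·m at a=36/5 m (b=L-a=24/5):
  θ_2 = (M₀x²/(2L)+C₁)/EI  [x≤a] with C₁=M₀(3b²-L²)/(6L)=-78/25 = (3·4²/(2·12)+(-78/25))/20000 = -7/125000 rad
Superposition: θ = Σ θ_i = 979/375000 rad ≈ 0.002611 rad

θ(4) = 979/375000 rad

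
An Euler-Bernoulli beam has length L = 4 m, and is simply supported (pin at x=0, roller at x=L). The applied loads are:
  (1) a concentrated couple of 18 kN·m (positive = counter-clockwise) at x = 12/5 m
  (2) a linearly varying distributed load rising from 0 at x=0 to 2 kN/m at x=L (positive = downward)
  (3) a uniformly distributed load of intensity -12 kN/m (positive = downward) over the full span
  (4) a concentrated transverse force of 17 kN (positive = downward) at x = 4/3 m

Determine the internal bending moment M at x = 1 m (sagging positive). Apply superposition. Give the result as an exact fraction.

M(1) = -11/12 kN·m

Load 1 — applied couple M₀=18 kN·m at a=12/5 m (b=L-a=8/5):
  M_1 = M₀x/L  [x≤a] = 18·1/4 = 9/2 kN·m
Load 2 — triangular load w₀=2 kN/m (0→w₀ over full span):
  M_2 = w₀Lx/6 - w₀x³/(6L) = 2·4·1/6 - 2·1³/(6·4) = 5/4 kN·m
Load 3 — uniform load w=-12 kN/m over full span:
  M_3 = wx(L-x)/2 = (-12)·1·(4-1)/2 = -18 kN·m
Load 4 — point force P=17 kN at a=4/3 m (b=L-a=8/3):
  M_4 = Pbx/L  [x≤a] = 17·(8/3)·1/4 = 34/3 kN·m
Superposition: M = Σ M_i = -11/12 kN·m ≈ -0.916667 kN·m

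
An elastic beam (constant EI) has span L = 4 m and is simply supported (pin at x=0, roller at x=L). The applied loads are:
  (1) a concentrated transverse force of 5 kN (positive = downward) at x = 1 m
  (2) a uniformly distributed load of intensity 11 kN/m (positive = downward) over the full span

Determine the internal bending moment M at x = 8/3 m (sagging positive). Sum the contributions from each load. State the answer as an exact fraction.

Load 1 — point force P=5 kN at a=1 m (b=L-a=3):
  M_1 = Pa(L-x)/L  [x>a] = 5·1·(4-(8/3))/4 = 5/3 kN·m
Load 2 — uniform load w=11 kN/m over full span:
  M_2 = wx(L-x)/2 = 11·(8/3)·(4-(8/3))/2 = 176/9 kN·m
Superposition: M = Σ M_i = 191/9 kN·m ≈ 21.222222 kN·m

M(8/3) = 191/9 kN·m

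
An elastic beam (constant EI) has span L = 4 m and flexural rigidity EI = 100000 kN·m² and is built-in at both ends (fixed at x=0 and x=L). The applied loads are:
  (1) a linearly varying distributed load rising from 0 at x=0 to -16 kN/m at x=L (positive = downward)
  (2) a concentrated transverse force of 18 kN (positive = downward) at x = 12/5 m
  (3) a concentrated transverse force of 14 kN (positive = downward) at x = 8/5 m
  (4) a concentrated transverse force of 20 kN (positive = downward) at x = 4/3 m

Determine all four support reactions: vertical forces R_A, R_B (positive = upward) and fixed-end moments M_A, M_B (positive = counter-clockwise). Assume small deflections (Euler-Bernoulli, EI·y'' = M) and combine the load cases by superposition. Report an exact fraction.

Load 1 — triangular load w₀=-16 kN/m (0→w₀ over full span):
  R_A = 3w₀L/20 = 3·(-16)·4/20 = -48/5 kN
  M_A = w₀L²/30 = (-16)·4²/30 = -128/15 kN·m
  R_B = 7w₀L/20 = 7·(-16)·4/20 = -112/5 kN
  M_B = -w₀L²/20 = -(-16)·4²/20 = 64/5 kN·m
Load 2 — point force P=18 kN at a=12/5 m (b=L-a=8/5):
  R_A = Pb²(3a+b)/L³ = 18·(8/5)²·(3·(12/5)+(8/5))/4³ = 792/125 kN
  M_A = Pab²/L² = 18·(12/5)·(8/5)²/4² = 864/125 kN·m
  R_B = Pa²(a+3b)/L³ = 18·(12/5)²·((12/5)+3·(8/5))/4³ = 1458/125 kN
  M_B = -Pa²b/L² = -18·(12/5)²·(8/5)/4² = -1296/125 kN·m
Load 3 — point force P=14 kN at a=8/5 m (b=L-a=12/5):
  R_A = Pb²(3a+b)/L³ = 14·(12/5)²·(3·(8/5)+(12/5))/4³ = 1134/125 kN
  M_A = Pab²/L² = 14·(8/5)·(12/5)²/4² = 1008/125 kN·m
  R_B = Pa²(a+3b)/L³ = 14·(8/5)²·((8/5)+3·(12/5))/4³ = 616/125 kN
  M_B = -Pa²b/L² = -14·(8/5)²·(12/5)/4² = -672/125 kN·m
Load 4 — point force P=20 kN at a=4/3 m (b=L-a=8/3):
  R_A = Pb²(3a+b)/L³ = 20·(8/3)²·(3·(4/3)+(8/3))/4³ = 400/27 kN
  M_A = Pab²/L² = 20·(4/3)·(8/3)²/4² = 320/27 kN·m
  R_B = Pa²(a+3b)/L³ = 20·(4/3)²·((4/3)+3·(8/3))/4³ = 140/27 kN
  M_B = -Pa²b/L² = -20·(4/3)²·(8/3)/4² = -160/27 kN·m
Superposition: R_A = 69602/3375 kN, M_A = 61744/3375 kN·m, R_B = -2102/3375 kN, M_B = -29936/3375 kN·m

R_A = 69602/3375 kN, M_A = 61744/3375 kN·m, R_B = -2102/3375 kN, M_B = -29936/3375 kN·m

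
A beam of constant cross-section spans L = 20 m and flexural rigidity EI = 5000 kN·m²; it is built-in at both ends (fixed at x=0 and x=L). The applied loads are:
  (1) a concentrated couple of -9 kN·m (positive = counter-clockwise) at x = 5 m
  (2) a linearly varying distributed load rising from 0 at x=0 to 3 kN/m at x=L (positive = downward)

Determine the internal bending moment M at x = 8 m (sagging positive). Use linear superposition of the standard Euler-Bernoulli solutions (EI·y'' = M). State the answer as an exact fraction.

Load 1 — applied couple M₀=-9 kN·m at a=5 m (b=L-a=15):
  M_1 = R_Ax - M_A - M₀  [x>a] with R_A=-81/160, M_A=27/16 = (-81/160)·8 - (27/16) - (-9) = 261/80 kN·m
Load 2 — triangular load w₀=3 kN/m (0→w₀ over full span):
  M_2 = 3w₀Lx/20 - w₀L²/30 - w₀x³/(6L) = 3·3·20·8/20 - 3·20²/30 - 3·8³/(6·20) = 96/5 kN·m
Superposition: M = Σ M_i = 1797/80 kN·m ≈ 22.462500 kN·m

M(8) = 1797/80 kN·m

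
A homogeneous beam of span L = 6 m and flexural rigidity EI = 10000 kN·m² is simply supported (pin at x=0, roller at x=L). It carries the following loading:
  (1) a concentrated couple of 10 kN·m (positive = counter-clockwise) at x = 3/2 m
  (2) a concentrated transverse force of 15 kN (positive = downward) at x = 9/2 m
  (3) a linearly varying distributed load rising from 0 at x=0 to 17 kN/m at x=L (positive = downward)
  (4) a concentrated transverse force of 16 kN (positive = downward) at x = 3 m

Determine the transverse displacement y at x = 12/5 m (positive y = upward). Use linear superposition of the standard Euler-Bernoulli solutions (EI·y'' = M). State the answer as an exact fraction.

Load 1 — applied couple M₀=10 kN·m at a=3/2 m (b=L-a=9/2):
  y_1 = (M₀x³/(6L)-M₀(x-a)²/2+C₁x)/EI  [x>a] with C₁=M₀(3b²-L²)/(6L)=55/8 = (10·(12/5)³/(6·6)-10·((12/5)-(3/2))²/2+(55/8)·(12/5))/10000 = 1629/1000000 m
Load 2 — point force P=15 kN at a=9/2 m (b=L-a=3/2):
  y_2 = -Pbx(L²-b²-x²)/(6LEI)  [x≤a] = -15·(3/2)·(12/5)·(6²-(3/2)²-(12/5)²)/(6·6·10000) = -8397/2000000 m
Load 3 — triangular load w₀=17 kN/m (0→w₀ over full span):
  y_3 = -w₀x(7L⁴-10L²x²+3x⁴)/(360LEI) = -17·(12/5)·(7·6⁴-10·6²·(12/5)²+3·(12/5)⁴)/(360·6·10000) = -523719/39062500 m
Load 4 — point force P=16 kN at a=3 m (b=L-a=3):
  y_4 = -Pbx(L²-b²-x²)/(6LEI)  [x≤a] = -16·3·(12/5)·(6²-3²-(12/5)²)/(6·6·10000) = -531/78125 m
Superposition: y = Σ y_i = -28466883/1250000000 m ≈ -0.022774 m

y(12/5) = -28466883/1250000000 m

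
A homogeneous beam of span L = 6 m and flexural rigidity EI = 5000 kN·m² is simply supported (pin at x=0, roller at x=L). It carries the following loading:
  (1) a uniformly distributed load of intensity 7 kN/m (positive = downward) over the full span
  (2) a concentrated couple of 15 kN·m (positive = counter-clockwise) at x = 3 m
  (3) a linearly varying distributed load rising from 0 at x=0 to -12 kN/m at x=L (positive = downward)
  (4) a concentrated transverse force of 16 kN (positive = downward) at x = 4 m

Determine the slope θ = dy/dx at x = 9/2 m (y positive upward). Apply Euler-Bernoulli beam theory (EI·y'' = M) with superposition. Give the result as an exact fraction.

Load 1 — uniform load w=7 kN/m over full span:
  θ_1 = -w(L³-6Lx²+4x³)/(24EI) = -7·(6³-6·6·(9/2)²+4·(9/2)³)/(24·5000) = 693/80000 rad
Load 2 — applied couple M₀=15 kN·m at a=3 m (b=L-a=3):
  θ_2 = (M₀x²/(2L)-M₀(x-a)+C₁)/EI  [x>a] with C₁=M₀(3b²-L²)/(6L)=-15/4 = (15·(9/2)²/(2·6)-15·((9/2)-3)+(-15/4))/5000 = -3/16000 rad
Load 3 — triangular load w₀=-12 kN/m (0→w₀ over full span):
  θ_3 = -w₀(7L⁴-30L²x²+15x⁴)/(360LEI) = -(-12)·(7·6⁴-30·6²·(9/2)²+15·(9/2)⁴)/(360·6·5000) = -11817/1600000 rad
Load 4 — point force P=16 kN at a=4 m (b=L-a=2):
  θ_4 = -Pa(2L²-6Lx+3x²+a²)/(6LEI)  [x>a] = -16·4·(2·6²-6·6·(9/2)+3·(9/2)²+4²)/(6·6·5000) = 53/11250 rad
Superposition: θ = Σ θ_i = 83527/14400000 rad ≈ 0.005800 rad

θ(9/2) = 83527/14400000 rad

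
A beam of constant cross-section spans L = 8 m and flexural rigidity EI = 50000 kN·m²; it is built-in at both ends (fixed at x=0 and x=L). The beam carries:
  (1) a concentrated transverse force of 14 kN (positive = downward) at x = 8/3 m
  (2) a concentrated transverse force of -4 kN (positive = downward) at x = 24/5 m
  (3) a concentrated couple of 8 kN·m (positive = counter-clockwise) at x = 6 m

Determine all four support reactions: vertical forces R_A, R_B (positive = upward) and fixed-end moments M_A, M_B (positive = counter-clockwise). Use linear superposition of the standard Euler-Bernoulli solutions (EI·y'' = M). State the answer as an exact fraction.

Load 1 — point force P=14 kN at a=8/3 m (b=L-a=16/3):
  R_A = Pb²(3a+b)/L³ = 14·(16/3)²·(3·(8/3)+(16/3))/8³ = 280/27 kN
  M_A = Pab²/L² = 14·(8/3)·(16/3)²/8² = 448/27 kN·m
  R_B = Pa²(a+3b)/L³ = 14·(8/3)²·((8/3)+3·(16/3))/8³ = 98/27 kN
  M_B = -Pa²b/L² = -14·(8/3)²·(16/3)/8² = -224/27 kN·m
Load 2 — point force P=-4 kN at a=24/5 m (b=L-a=16/5):
  R_A = Pb²(3a+b)/L³ = (-4)·(16/5)²·(3·(24/5)+(16/5))/8³ = -176/125 kN
  M_A = Pab²/L² = (-4)·(24/5)·(16/5)²/8² = -384/125 kN·m
  R_B = Pa²(a+3b)/L³ = (-4)·(24/5)²·((24/5)+3·(16/5))/8³ = -324/125 kN
  M_B = -Pa²b/L² = -(-4)·(24/5)²·(16/5)/8² = 576/125 kN·m
Load 3 — applied couple M₀=8 kN·m at a=6 m (b=L-a=2):
  R_A = 6M₀ab/L³ = 6·8·6·2/8³ = 9/8 kN
  M_A = M₀b(2a-b)/L² = 8·2·(2·6-2)/8² = 5/2 kN·m
  R_B = -6M₀ab/L³ = -6·8·6·2/8³ = -9/8 kN
  M_B = M₀a(2b-a)/L² = 8·6·(2·2-6)/8² = -3/2 kN·m
Superposition: R_A = 272359/27000 kN, M_A = 108139/6750 kN·m, R_B = -2359/27000 kN, M_B = -35021/6750 kN·m

R_A = 272359/27000 kN, M_A = 108139/6750 kN·m, R_B = -2359/27000 kN, M_B = -35021/6750 kN·m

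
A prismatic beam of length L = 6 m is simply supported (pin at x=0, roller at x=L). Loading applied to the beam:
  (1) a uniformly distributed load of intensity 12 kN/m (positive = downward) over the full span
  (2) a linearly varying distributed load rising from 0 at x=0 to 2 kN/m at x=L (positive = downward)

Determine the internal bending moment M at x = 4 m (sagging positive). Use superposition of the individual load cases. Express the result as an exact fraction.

Load 1 — uniform load w=12 kN/m over full span:
  M_1 = wx(L-x)/2 = 12·4·(6-4)/2 = 48 kN·m
Load 2 — triangular load w₀=2 kN/m (0→w₀ over full span):
  M_2 = w₀Lx/6 - w₀x³/(6L) = 2·6·4/6 - 2·4³/(6·6) = 40/9 kN·m
Superposition: M = Σ M_i = 472/9 kN·m ≈ 52.444444 kN·m

M(4) = 472/9 kN·m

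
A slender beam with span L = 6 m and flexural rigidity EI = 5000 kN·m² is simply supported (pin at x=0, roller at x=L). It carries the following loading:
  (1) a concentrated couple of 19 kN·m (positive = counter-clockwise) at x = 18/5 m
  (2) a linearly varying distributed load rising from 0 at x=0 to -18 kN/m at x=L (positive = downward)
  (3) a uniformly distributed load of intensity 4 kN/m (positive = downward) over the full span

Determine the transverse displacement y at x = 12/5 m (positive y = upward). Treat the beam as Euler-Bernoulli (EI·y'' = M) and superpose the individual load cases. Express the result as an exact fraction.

Load 1 — applied couple M₀=19 kN·m at a=18/5 m (b=L-a=12/5):
  y_1 = (M₀x³/(6L)+C₁x)/EI  [x≤a] with C₁=M₀(3b²-L²)/(6L)=-247/25 = (19·(12/5)³/(6·6)+(-247/25)·(12/5))/5000 = -513/156250 m
Load 2 — triangular load w₀=-18 kN/m (0→w₀ over full span):
  y_2 = -w₀x(7L⁴-10L²x²+3x⁴)/(360LEI) = -(-18)·(12/5)·(7·6⁴-10·6²·(12/5)²+3·(12/5)⁴)/(360·6·5000) = 277263/9765625 m
Load 3 — uniform load w=4 kN/m over full span:
  y_3 = -wx(L³-2Lx²+x³)/(24EI) = -4·(12/5)·(6³-2·6·(12/5)²+(12/5)³)/(24·5000) = -5022/390625 m
Superposition: y = Σ y_i = 239301/19531250 m ≈ 0.012252 m

y(12/5) = 239301/19531250 m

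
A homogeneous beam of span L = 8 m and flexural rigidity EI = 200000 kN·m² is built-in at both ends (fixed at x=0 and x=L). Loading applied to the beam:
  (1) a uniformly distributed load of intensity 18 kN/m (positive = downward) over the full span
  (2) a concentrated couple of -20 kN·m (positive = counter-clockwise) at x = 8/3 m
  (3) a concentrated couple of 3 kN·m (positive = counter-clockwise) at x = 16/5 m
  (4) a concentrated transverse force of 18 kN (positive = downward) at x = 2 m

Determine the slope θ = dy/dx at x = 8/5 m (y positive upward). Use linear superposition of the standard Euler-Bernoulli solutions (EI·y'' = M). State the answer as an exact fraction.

Load 1 — uniform load w=18 kN/m over full span:
  θ_1 = -wx(L-x)(L-2x)/(12EI) = -18·(8/5)·(8-(8/5))·(8-2·(8/5))/(12·200000) = -144/390625 rad
Load 2 — applied couple M₀=-20 kN·m at a=8/3 m (b=L-a=16/3):
  θ_2 = (R_Ax²/2 - M_Ax)/EI  [x≤a] with R_A=-10/3, M_A=0 = ((-10/3)·(8/5)²/2 - 0·(8/5))/200000 = -1/46875 rad
Load 3 — applied couple M₀=3 kN·m at a=16/5 m (b=L-a=24/5):
  θ_3 = (R_Ax²/2 - M_Ax)/EI  [x≤a] with R_A=27/50, M_A=9/25 = ((27/50)·(8/5)²/2 - (9/25)·(8/5))/200000 = 9/15625000 rad
Load 4 — point force P=18 kN at a=2 m (b=L-a=6):
  θ_4 = -Pb²x(2aL-(3a+b)x)/(2L³EI)  [x≤a] = -18·6²·(8/5)·(2·2·8-(3·2+6)·(8/5))/(2·8³·200000) = -81/1250000 rad
Superposition: θ = Σ θ_i = -42581/93750000 rad ≈ -0.000454 rad

θ(8/5) = -42581/93750000 rad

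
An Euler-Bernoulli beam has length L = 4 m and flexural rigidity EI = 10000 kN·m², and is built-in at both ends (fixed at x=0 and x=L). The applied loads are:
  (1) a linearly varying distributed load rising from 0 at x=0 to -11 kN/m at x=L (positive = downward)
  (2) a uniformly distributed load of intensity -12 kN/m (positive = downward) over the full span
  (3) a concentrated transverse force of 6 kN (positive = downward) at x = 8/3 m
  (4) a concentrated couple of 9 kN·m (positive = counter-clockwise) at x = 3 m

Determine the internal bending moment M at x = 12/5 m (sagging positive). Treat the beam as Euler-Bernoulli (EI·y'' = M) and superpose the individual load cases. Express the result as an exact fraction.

Load 1 — triangular load w₀=-11 kN/m (0→w₀ over full span):
  M_1 = 3w₀Lx/20 - w₀L²/30 - w₀x³/(6L) = 3·(-11)·4·(12/5)/20 - (-11)·4²/30 - (-11)·(12/5)³/(6·4) = -1364/375 kN·m
Load 2 — uniform load w=-12 kN/m over full span:
  M_2 = wLx/2 - wL²/12 - wx²/2 = (-12)·4·(12/5)/2 - (-12)·4²/12 - (-12)·(12/5)²/2 = -176/25 kN·m
Load 3 — point force P=6 kN at a=8/3 m (b=L-a=4/3):
  M_3 = Pb²(3a+b)x/L³ - Pab²/L²  [x≤a] = 6·(4/3)²·(3·(8/3)+(4/3))·(12/5)/4³ - 6·(8/3)·(4/3)²/4² = 88/45 kN·m
Load 4 — applied couple M₀=9 kN·m at a=3 m (b=L-a=1):
  M_4 = R_Ax - M_A  [x≤a] with R_A=81/32, M_A=45/16 = (81/32)·(12/5) - (45/16) = 261/80 kN·m
Superposition: M = Σ M_i = -98267/18000 kN·m ≈ -5.459278 kN·m

M(12/5) = -98267/18000 kN·m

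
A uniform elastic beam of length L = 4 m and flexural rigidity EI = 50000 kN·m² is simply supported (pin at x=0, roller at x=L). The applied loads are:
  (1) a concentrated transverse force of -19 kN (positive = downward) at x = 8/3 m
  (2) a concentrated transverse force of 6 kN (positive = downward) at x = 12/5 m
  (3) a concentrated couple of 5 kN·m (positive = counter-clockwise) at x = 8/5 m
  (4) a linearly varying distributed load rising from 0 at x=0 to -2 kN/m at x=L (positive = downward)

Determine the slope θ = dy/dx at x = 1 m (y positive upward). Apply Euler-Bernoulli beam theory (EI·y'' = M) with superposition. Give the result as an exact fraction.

θ(1) = 1685513/8100000000 rad

Load 1 — point force P=-19 kN at a=8/3 m (b=L-a=4/3):
  θ_1 = -Pb(L²-b²-3x²)/(6LEI)  [x≤a] = -(-19)·(4/3)·(4²-(4/3)²-3·1²)/(6·4·50000) = 1919/8100000 rad
Load 2 — point force P=6 kN at a=12/5 m (b=L-a=8/5):
  θ_2 = -Pb(L²-b²-3x²)/(6LEI)  [x≤a] = -6·(8/5)·(4²-(8/5)²-3·1²)/(6·4·50000) = -261/3125000 rad
Load 3 — applied couple M₀=5 kN·m at a=8/5 m (b=L-a=12/5):
  θ_3 = (M₀x²/(2L)+C₁)/EI  [x≤a] with C₁=M₀(3b²-L²)/(6L)=4/15 = (5·1²/(2·4)+(4/15))/50000 = 107/6000000 rad
Load 4 — triangular load w₀=-2 kN/m (0→w₀ over full span):
  θ_4 = -w₀(7L⁴-30L²x²+15x⁴)/(360LEI) = -(-2)·(7·4⁴-30·4²·1²+15·1⁴)/(360·4·50000) = 1327/36000000 rad
Superposition: θ = Σ θ_i = 1685513/8100000000 rad ≈ 0.000208 rad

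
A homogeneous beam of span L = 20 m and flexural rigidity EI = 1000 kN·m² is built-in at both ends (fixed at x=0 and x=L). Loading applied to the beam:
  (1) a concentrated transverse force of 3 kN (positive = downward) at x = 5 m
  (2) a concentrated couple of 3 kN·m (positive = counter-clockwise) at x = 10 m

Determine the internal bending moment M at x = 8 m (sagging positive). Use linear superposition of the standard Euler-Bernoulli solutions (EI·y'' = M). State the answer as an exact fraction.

Load 1 — point force P=3 kN at a=5 m (b=L-a=15):
  M_1 = Pa²(a+3b)(L-x)/L³ - Pa²b/L²  [x>a] = 3·5²·(5+3·15)·(20-8)/20³ - 3·5²·15/20² = 45/16 kN·m
Load 2 — applied couple M₀=3 kN·m at a=10 m (b=L-a=10):
  M_2 = R_Ax - M_A  [x≤a] with R_A=9/40, M_A=3/4 = (9/40)·8 - (3/4) = 21/20 kN·m
Superposition: M = Σ M_i = 309/80 kN·m ≈ 3.862500 kN·m

M(8) = 309/80 kN·m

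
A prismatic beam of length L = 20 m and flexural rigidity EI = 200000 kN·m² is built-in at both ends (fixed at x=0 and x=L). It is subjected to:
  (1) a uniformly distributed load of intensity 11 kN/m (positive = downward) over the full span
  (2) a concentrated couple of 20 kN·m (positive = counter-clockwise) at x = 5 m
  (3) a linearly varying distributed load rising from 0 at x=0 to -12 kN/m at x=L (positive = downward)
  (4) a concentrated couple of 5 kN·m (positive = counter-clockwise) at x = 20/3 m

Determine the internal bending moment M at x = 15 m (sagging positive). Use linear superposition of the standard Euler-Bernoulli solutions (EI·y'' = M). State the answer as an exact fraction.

M(15) = 95/24 kN·m

Load 1 — uniform load w=11 kN/m over full span:
  M_1 = wLx/2 - wL²/12 - wx²/2 = 11·20·15/2 - 11·20²/12 - 11·15²/2 = 275/6 kN·m
Load 2 — applied couple M₀=20 kN·m at a=5 m (b=L-a=15):
  M_2 = R_Ax - M_A - M₀  [x>a] with R_A=9/8, M_A=-15/4 = (9/8)·15 - (-15/4) - 20 = 5/8 kN·m
Load 3 — triangular load w₀=-12 kN/m (0→w₀ over full span):
  M_3 = 3w₀Lx/20 - w₀L²/30 - w₀x³/(6L) = 3·(-12)·20·15/20 - (-12)·20²/30 - (-12)·15³/(6·20) = -85/2 kN·m
Load 4 — applied couple M₀=5 kN·m at a=20/3 m (b=L-a=40/3):
  M_4 = R_Ax - M_A - M₀  [x>a] with R_A=1/3, M_A=0 = (1/3)·15 - 0 - 5 = 0 kN·m
Superposition: M = Σ M_i = 95/24 kN·m ≈ 3.958333 kN·m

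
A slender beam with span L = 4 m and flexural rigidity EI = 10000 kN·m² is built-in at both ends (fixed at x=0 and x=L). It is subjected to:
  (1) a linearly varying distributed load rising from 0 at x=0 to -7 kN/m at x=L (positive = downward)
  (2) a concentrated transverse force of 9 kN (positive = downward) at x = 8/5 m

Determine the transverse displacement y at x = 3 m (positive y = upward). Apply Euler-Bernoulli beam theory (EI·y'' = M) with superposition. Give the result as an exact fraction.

y(3) = 39/1600000 m

Load 1 — triangular load w₀=-7 kN/m (0→w₀ over full span):
  y_1 = -w₀x²(L-x)²(x+2L)/(120LEI) = -(-7)·3²·(4-3)²·(3+2·4)/(120·4·10000) = 231/1600000 m
Load 2 — point force P=9 kN at a=8/5 m (b=L-a=12/5):
  y_2 = -Pa²(L-x)²(3bL-(3b+a)(L-x))/(6L³EI)  [x>a] = -9·(8/5)²·(4-3)²·(3·(12/5)·4-(3·(12/5)+(8/5))·(4-3))/(6·4³·10000) = -3/25000 m
Superposition: y = Σ y_i = 39/1600000 m ≈ 0.000024 m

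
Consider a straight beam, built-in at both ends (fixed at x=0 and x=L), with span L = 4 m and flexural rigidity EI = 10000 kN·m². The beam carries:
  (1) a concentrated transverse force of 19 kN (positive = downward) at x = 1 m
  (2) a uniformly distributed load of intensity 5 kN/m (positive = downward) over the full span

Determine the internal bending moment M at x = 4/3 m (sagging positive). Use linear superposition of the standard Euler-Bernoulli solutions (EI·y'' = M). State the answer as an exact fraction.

M(4/3) = 947/144 kN·m

Load 1 — point force P=19 kN at a=1 m (b=L-a=3):
  M_1 = Pa²(a+3b)(L-x)/L³ - Pa²b/L²  [x>a] = 19·1²·(1+3·3)·(4-(4/3))/4³ - 19·1²·3/4² = 209/48 kN·m
Load 2 — uniform load w=5 kN/m over full span:
  M_2 = wLx/2 - wL²/12 - wx²/2 = 5·4·(4/3)/2 - 5·4²/12 - 5·(4/3)²/2 = 20/9 kN·m
Superposition: M = Σ M_i = 947/144 kN·m ≈ 6.576389 kN·m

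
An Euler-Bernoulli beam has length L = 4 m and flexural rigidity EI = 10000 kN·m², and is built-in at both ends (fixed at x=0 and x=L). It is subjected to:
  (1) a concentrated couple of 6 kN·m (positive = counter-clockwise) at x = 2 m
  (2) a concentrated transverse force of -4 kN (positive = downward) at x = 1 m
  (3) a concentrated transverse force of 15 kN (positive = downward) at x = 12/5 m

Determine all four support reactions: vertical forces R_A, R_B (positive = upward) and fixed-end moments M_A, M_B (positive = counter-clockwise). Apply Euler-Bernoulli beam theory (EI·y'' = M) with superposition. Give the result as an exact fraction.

R_A = 831/200 kN, M_A = 501/100 kN·m, R_B = 1369/200 kN, M_B = -639/100 kN·m

Load 1 — applied couple M₀=6 kN·m at a=2 m (b=L-a=2):
  R_A = 6M₀ab/L³ = 6·6·2·2/4³ = 9/4 kN
  M_A = M₀b(2a-b)/L² = 6·2·(2·2-2)/4² = 3/2 kN·m
  R_B = -6M₀ab/L³ = -6·6·2·2/4³ = -9/4 kN
  M_B = M₀a(2b-a)/L² = 6·2·(2·2-2)/4² = 3/2 kN·m
Load 2 — point force P=-4 kN at a=1 m (b=L-a=3):
  R_A = Pb²(3a+b)/L³ = (-4)·3²·(3·1+3)/4³ = -27/8 kN
  M_A = Pab²/L² = (-4)·1·3²/4² = -9/4 kN·m
  R_B = Pa²(a+3b)/L³ = (-4)·1²·(1+3·3)/4³ = -5/8 kN
  M_B = -Pa²b/L² = -(-4)·1²·3/4² = 3/4 kN·m
Load 3 — point force P=15 kN at a=12/5 m (b=L-a=8/5):
  R_A = Pb²(3a+b)/L³ = 15·(8/5)²·(3·(12/5)+(8/5))/4³ = 132/25 kN
  M_A = Pab²/L² = 15·(12/5)·(8/5)²/4² = 144/25 kN·m
  R_B = Pa²(a+3b)/L³ = 15·(12/5)²·((12/5)+3·(8/5))/4³ = 243/25 kN
  M_B = -Pa²b/L² = -15·(12/5)²·(8/5)/4² = -216/25 kN·m
Superposition: R_A = 831/200 kN, M_A = 501/100 kN·m, R_B = 1369/200 kN, M_B = -639/100 kN·m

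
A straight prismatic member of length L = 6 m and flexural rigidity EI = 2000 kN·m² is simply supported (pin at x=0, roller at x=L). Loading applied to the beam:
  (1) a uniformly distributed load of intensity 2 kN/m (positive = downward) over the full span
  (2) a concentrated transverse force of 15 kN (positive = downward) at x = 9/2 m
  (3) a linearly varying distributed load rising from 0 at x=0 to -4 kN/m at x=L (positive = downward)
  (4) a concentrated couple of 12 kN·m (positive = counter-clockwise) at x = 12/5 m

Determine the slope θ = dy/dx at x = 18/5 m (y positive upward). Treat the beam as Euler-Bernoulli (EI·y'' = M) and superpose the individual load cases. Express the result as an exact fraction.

θ(18/5) = 71997/40000000 rad

Load 1 — uniform load w=2 kN/m over full span:
  θ_1 = -w(L³-6Lx²+4x³)/(24EI) = -2·(6³-6·6·(18/5)²+4·(18/5)³)/(24·2000) = 333/125000 rad
Load 2 — point force P=15 kN at a=9/2 m (b=L-a=3/2):
  θ_2 = -Pb(L²-b²-3x²)/(6LEI)  [x≤a] = -15·(3/2)·(6²-(3/2)²-3·(18/5)²)/(6·6·2000) = 513/320000 rad
Load 3 — triangular load w₀=-4 kN/m (0→w₀ over full span):
  θ_3 = -w₀(7L⁴-30L²x²+15x⁴)/(360LEI) = -(-4)·(7·6⁴-30·6²·(18/5)²+15·(18/5)⁴)/(360·6·2000) = -174/78125 rad
Load 4 — applied couple M₀=12 kN·m at a=12/5 m (b=L-a=18/5):
  θ_4 = (M₀x²/(2L)-M₀(x-a)+C₁)/EI  [x>a] with C₁=M₀(3b²-L²)/(6L)=24/25 = (12·(18/5)²/(2·6)-12·((18/5)-(12/5))+(24/25))/2000 = -3/12500 rad
Superposition: θ = Σ θ_i = 71997/40000000 rad ≈ 0.001800 rad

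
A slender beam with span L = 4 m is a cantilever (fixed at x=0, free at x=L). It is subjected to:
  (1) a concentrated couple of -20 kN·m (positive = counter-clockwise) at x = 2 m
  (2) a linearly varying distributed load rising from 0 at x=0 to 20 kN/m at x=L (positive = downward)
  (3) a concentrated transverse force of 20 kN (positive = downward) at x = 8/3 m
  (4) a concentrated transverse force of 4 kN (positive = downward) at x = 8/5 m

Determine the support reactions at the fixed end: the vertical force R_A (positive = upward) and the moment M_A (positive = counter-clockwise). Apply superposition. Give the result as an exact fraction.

Load 1 — applied couple M₀=-20 kN·m at a=2 m (b=L-a=2):
  R_A = 0 kN
  M_A = -M₀ = -(-20) = 20 kN·m
Load 2 — triangular load w₀=20 kN/m (0→w₀ over full span):
  R_A = w₀L/2 = 20·4/2 = 40 kN
  M_A = w₀L²/3 = 20·4²/3 = 320/3 kN·m
Load 3 — point force P=20 kN at a=8/3 m (b=L-a=4/3):
  R_A = P = 20 kN
  M_A = Pa = 20·(8/3) = 160/3 kN·m
Load 4 — point force P=4 kN at a=8/5 m (b=L-a=12/5):
  R_A = P = 4 kN
  M_A = Pa = 4·(8/5) = 32/5 kN·m
Superposition: R_A = 64 kN, M_A = 932/5 kN·m

R_A = 64 kN, M_A = 932/5 kN·m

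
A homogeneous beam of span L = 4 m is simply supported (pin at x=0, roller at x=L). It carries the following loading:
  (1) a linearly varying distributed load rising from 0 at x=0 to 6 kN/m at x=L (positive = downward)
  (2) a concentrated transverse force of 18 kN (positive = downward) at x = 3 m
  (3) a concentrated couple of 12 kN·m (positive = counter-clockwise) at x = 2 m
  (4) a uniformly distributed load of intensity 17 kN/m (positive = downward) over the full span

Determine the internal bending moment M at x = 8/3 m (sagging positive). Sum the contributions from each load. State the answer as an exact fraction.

M(8/3) = 1192/27 kN·m

Load 1 — triangular load w₀=6 kN/m (0→w₀ over full span):
  M_1 = w₀Lx/6 - w₀x³/(6L) = 6·4·(8/3)/6 - 6·(8/3)³/(6·4) = 160/27 kN·m
Load 2 — point force P=18 kN at a=3 m (b=L-a=1):
  M_2 = Pbx/L  [x≤a] = 18·1·(8/3)/4 = 12 kN·m
Load 3 — applied couple M₀=12 kN·m at a=2 m (b=L-a=2):
  M_3 = M₀x/L - M₀  [x>a] = 12·(8/3)/4 - 12 = -4 kN·m
Load 4 — uniform load w=17 kN/m over full span:
  M_4 = wx(L-x)/2 = 17·(8/3)·(4-(8/3))/2 = 272/9 kN·m
Superposition: M = Σ M_i = 1192/27 kN·m ≈ 44.148148 kN·m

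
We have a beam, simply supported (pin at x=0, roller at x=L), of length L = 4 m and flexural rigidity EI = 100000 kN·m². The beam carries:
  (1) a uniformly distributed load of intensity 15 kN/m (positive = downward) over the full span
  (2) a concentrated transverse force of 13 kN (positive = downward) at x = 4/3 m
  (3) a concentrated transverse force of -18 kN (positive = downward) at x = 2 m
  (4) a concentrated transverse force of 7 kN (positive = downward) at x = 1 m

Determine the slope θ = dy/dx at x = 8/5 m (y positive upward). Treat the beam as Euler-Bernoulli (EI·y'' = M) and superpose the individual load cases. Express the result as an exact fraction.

Load 1 — uniform load w=15 kN/m over full span:
  θ_1 = -w(L³-6Lx²+4x³)/(24EI) = -15·(4³-6·4·(8/5)²+4·(8/5)³)/(24·100000) = -37/312500 rad
Load 2 — point force P=13 kN at a=4/3 m (b=L-a=8/3):
  θ_2 = -Pa(2L²-6Lx+3x²+a²)/(6LEI)  [x>a] = -13·(4/3)·(2·4²-6·4·(8/5)+3·(8/5)²+(4/3)²)/(6·4·100000) = -559/25312500 rad
Load 3 — point force P=-18 kN at a=2 m (b=L-a=2):
  θ_3 = -Pb(L²-b²-3x²)/(6LEI)  [x≤a] = -(-18)·2·(4²-2²-3·(8/5)²)/(6·4·100000) = 81/1250000 rad
Load 4 — point force P=7 kN at a=1 m (b=L-a=3):
  θ_4 = -Pa(2L²-6Lx+3x²+a²)/(6LEI)  [x>a] = -7·1·(2·4²-6·4·(8/5)+3·(8/5)²+1²)/(6·4·100000) = -133/20000000 rad
Superposition: θ = Σ θ_i = -133381/1620000000 rad ≈ -0.000082 rad

θ(8/5) = -133381/1620000000 rad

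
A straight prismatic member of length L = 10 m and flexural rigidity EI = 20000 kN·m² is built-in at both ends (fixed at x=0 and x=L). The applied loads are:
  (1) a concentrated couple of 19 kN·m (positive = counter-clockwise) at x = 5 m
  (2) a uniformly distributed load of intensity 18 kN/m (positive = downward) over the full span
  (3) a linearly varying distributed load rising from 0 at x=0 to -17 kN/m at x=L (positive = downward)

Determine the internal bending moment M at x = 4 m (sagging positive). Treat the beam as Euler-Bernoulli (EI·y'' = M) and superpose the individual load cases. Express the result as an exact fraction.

M(4) = 909/20 kN·m

Load 1 — applied couple M₀=19 kN·m at a=5 m (b=L-a=5):
  M_1 = R_Ax - M_A  [x≤a] with R_A=57/20, M_A=19/4 = (57/20)·4 - (19/4) = 133/20 kN·m
Load 2 — uniform load w=18 kN/m over full span:
  M_2 = wLx/2 - wL²/12 - wx²/2 = 18·10·4/2 - 18·10²/12 - 18·4²/2 = 66 kN·m
Load 3 — triangular load w₀=-17 kN/m (0→w₀ over full span):
  M_3 = 3w₀Lx/20 - w₀L²/30 - w₀x³/(6L) = 3·(-17)·10·4/20 - (-17)·10²/30 - (-17)·4³/(6·10) = -136/5 kN·m
Superposition: M = Σ M_i = 909/20 kN·m ≈ 45.450000 kN·m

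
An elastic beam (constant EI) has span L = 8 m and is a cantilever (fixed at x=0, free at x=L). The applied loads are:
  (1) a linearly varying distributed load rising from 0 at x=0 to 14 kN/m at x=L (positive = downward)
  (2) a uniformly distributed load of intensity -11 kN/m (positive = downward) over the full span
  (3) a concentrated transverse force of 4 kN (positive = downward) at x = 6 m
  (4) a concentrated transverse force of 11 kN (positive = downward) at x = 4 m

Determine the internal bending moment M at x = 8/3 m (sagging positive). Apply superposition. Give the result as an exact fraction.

M(8/3) = -2140/81 kN·m

Load 1 — triangular load w₀=14 kN/m (0→w₀ over full span):
  M_1 = w₀Lx/2 - w₀L²/3 - w₀x³/(6L) = 14·8·(8/3)/2 - 14·8²/3 - 14·(8/3)³/(6·8) = -12544/81 kN·m
Load 2 — uniform load w=-11 kN/m over full span:
  M_2 = -w(L-x)²/2 = -(-11)·(8-(8/3))²/2 = 1408/9 kN·m
Load 3 — point force P=4 kN at a=6 m (b=L-a=2):
  M_3 = -P(a-x)  [x≤a] = -4·(6-(8/3)) = -40/3 kN·m
Load 4 — point force P=11 kN at a=4 m (b=L-a=4):
  M_4 = -P(a-x)  [x≤a] = -11·(4-(8/3)) = -44/3 kN·m
Superposition: M = Σ M_i = -2140/81 kN·m ≈ -26.419753 kN·m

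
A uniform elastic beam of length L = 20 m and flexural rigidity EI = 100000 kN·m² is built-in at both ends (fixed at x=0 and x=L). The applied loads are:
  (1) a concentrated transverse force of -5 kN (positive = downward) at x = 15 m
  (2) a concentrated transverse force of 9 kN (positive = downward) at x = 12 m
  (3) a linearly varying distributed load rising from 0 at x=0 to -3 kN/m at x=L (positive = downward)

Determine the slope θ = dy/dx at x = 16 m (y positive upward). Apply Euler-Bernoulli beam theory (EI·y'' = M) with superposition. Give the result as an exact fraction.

θ(16) = -16969/25000000 rad

Load 1 — point force P=-5 kN at a=15 m (b=L-a=5):
  θ_1 = Pa²(L-x)(2bL-(3b+a)(L-x))/(2L³EI)  [x>a] = (-5)·15²·(20-16)·(2·5·20-(3·5+15)·(20-16))/(2·20³·100000) = -9/40000 rad
Load 2 — point force P=9 kN at a=12 m (b=L-a=8):
  θ_2 = Pa²(L-x)(2bL-(3b+a)(L-x))/(2L³EI)  [x>a] = 9·12²·(20-16)·(2·8·20-(3·8+12)·(20-16))/(2·20³·100000) = 891/1562500 rad
Load 3 — triangular load w₀=-3 kN/m (0→w₀ over full span):
  θ_3 = -w₀(2x(L-x)(L-2x)(x+2L)+x²(L-x)²)/(120LEI) = -(-3)·(2·16·(20-16)·(20-2·16)·(16+2·20)+16²·(20-16)²)/(120·20·100000) = -16/15625 rad
Superposition: θ = Σ θ_i = -16969/25000000 rad ≈ -0.000679 rad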